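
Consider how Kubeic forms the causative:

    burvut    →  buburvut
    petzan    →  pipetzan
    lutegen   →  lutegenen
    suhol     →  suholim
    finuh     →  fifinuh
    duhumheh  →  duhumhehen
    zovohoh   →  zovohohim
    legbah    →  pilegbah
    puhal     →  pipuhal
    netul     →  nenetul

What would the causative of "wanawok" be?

suhol and netul both end in -l yet inflect differently (suholim, nenetul), so the final letter is not what conditions the rule; the last vowel is.
"wanawok" has last vowel 'o'. The stems whose last vowel is 'o' (zovohoh → zovohohim, suhol → suholim) add -im.
The other patterns: stems whose last vowel is 'u' repeat the first consonant+vowel as a prefix; stems whose last vowel is 'a' add the prefix pi-; stems whose last vowel is 'e' add -en.
So wanawok → wanawokim.

wanawokim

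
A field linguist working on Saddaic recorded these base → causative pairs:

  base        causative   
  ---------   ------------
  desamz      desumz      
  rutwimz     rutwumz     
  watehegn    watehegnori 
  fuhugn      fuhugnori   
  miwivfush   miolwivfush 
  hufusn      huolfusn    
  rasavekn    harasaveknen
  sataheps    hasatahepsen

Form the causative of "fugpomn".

"fugpomn" has second-to-last letter 'm'. The stems whose second-to-last letter is 'm' (desamz → desumz, rutwimz → rutwumz) change the last vowel to 'u'.
The other patterns: stems whose second-to-last letter is 'g' add -ori; stems whose second-to-last letter is 's' insert -ol- after the first vowel; stems whose second-to-last letter is 'k' or 'p' add ha- … -en around the stem.
So fugpomn → fugpumn.

fugpumn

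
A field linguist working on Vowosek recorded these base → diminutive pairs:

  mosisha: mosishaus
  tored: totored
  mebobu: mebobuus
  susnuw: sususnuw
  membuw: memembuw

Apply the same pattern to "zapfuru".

zapfuruus

mebobu and susnuw both have last vowel 'u' yet inflect differently (mebobuus, sususnuw), so the last vowel is not what conditions the rule; whether the stem ends in a vowel or a consonant is.
"zapfuru" ends in a vowel. The stems ending in a vowel (mosisha → mosishaus, mebobu → mebobuus) add -us.
So zapfuru → zapfuruus.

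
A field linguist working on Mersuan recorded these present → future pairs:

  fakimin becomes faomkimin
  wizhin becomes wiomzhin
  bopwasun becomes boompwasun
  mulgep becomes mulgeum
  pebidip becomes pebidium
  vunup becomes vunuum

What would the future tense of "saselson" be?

vunup and bopwasun both have last vowel 'u' yet inflect differently (vunuum, boompwasun), so the last vowel is not what conditions the rule; the final letter is.
"saselson" ends in -n. The stems ending in -n (bopwasun → boompwasun, wizhin → wiomzhin, fakimin → faomkimin) insert -om- after the first vowel.
So saselson → saomselson.

saomselson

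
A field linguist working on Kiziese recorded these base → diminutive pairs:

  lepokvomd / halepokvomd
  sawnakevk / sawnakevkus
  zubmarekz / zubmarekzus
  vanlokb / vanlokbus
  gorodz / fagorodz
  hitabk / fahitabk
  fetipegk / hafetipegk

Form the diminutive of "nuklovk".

nuklovkus

fetipegk and sawnakevk both end in -k yet inflect differently (hafetipegk, sawnakevkus), so the final letter is not what conditions the rule; the second-to-last letter is.
"nuklovk" has second-to-last letter 'v'. The one such stem in the data (sawnakevk → sawnakevkus) adds -us, so the same rule applies.
So nuklovk → nuklovkus.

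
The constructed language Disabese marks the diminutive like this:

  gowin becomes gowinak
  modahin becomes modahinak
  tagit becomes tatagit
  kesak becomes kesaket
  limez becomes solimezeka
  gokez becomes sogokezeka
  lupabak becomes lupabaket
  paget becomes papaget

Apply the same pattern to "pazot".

modahin and tagit both have last vowel 'i' yet inflect differently (modahinak, tatagit), so the last vowel is not what conditions the rule; the final letter is.
"pazot" ends in -t. The stems ending in -t (tagit → tatagit, paget → papaget) repeat the first consonant+vowel as a prefix.
The other patterns: stems ending in -z add so- … -eka around the stem; stems ending in -n add -ak; stems ending in -k add -et.
So pazot → papazot.

papazot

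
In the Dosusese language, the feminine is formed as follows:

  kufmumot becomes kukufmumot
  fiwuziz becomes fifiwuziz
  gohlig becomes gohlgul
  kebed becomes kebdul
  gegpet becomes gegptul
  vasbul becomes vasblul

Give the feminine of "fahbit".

kufmumot and gegpet both end in -t yet inflect differently (kukufmumot, gegptul), so the final letter is not what conditions the rule; the number of vowels is.
"fahbit" has 2 vowels. The stems with 2 vowels (gohlig → gohlgul, kebed → kebdul, gegpet → gegptul) delete the last vowel and add -ul.
The other pattern: stems with 3 vowels repeat the first consonant+vowel as a prefix.
So fahbit → fahbtul.

fahbtul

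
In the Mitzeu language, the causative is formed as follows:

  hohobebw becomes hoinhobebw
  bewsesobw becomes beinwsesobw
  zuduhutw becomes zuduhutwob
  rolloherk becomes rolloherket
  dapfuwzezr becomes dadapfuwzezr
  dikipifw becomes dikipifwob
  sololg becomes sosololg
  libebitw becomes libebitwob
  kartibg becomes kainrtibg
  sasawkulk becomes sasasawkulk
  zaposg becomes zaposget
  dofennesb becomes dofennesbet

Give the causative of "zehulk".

sasawkulk and rolloherk both end in -k yet inflect differently (sasasawkulk, rolloherket), so the final letter is not what conditions the rule; the second-to-last letter is.
"zehulk" has second-to-last letter 'l'. The stems whose second-to-last letter is 'l' (sasawkulk → sasasawkulk, sololg → sosololg) repeat the first consonant+vowel as a prefix.
So zehulk → zezehulk.

zezehulk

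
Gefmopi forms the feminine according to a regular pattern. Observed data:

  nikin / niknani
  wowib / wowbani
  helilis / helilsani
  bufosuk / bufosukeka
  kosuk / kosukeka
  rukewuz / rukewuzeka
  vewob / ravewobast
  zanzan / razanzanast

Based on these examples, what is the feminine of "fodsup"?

fodsupeka

"fodsup" has last vowel 'u'. The stems whose last vowel is 'u' (bufosuk → bufosukeka, kosuk → kosukeka, rukewuz → rukewuzeka) add -eka.
The other patterns: stems whose last vowel is 'i' delete the last vowel and add -ani; stems whose last vowel is 'a' or 'o' add ra- … -ast around the stem.
So fodsup → fodsupeka.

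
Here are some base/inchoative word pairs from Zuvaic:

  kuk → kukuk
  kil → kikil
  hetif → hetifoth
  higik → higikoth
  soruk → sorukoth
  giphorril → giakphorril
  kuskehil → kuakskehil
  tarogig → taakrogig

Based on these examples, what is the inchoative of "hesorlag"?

heaksorlag

kuk and higik both end in -k yet inflect differently (kukuk, higikoth), so the final letter is not what conditions the rule; the number of vowels is.
"hesorlag" has 3 vowels. The stems with 3 vowels (giphorril → giakphorril, kuskehil → kuakskehil, tarogig → taakrogig) insert -ak- after the first vowel.
The other patterns: stems with 1 vowel repeat the first consonant+vowel as a prefix; stems with 2 vowels add -oth.
So hesorlag → heaksorlag.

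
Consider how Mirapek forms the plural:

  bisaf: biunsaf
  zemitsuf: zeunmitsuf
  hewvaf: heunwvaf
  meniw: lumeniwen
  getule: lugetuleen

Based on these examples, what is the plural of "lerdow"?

lulerdowen

"lerdow" ends in -w. The one such stem in the data (meniw → lumeniwen) adds lu- … -en around the stem, so the same rule applies.
The other pattern: stems ending in -f insert -un- after the first vowel.
So lerdow → lulerdowen.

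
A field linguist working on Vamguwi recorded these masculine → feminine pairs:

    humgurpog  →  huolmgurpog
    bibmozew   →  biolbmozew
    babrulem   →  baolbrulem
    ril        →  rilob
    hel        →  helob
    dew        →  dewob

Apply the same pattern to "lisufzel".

liolsufzel

"lisufzel" has 3 vowels. The stems with 3 vowels (humgurpog → huolmgurpog, bibmozew → biolbmozew, babrulem → baolbrulem) insert -ol- after the first vowel.
So lisufzel → liolsufzel.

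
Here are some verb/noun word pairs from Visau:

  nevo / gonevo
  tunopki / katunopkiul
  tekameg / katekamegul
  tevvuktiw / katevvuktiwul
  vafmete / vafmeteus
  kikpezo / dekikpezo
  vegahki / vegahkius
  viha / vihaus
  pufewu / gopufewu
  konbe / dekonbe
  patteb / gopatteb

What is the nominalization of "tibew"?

katibewul

vegahki and tunopki both end in -i yet inflect differently (vegahkius, katunopkiul), so the final letter is not what conditions the rule; the first letter is.
"tibew" begins with t-. The stems beginning with t- (tevvuktiw → katevvuktiwul, tunopki → katunopkiul, tekameg → katekamegul) add ka- … -ul around the stem.
The other patterns: stems beginning with n- or p- add the prefix go-; stems beginning with v- add -us; stems beginning with k- add the prefix de-.
So tibew → katibewul.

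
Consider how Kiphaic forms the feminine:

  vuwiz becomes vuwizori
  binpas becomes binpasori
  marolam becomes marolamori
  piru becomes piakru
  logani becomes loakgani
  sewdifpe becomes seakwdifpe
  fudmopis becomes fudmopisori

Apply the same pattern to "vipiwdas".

vipiwdasori

vuwiz and logani both have last vowel 'i' yet inflect differently (vuwizori, loakgani), so the last vowel is not what conditions the rule; whether the stem ends in a vowel or a consonant is.
"vipiwdas" ends in a consonant. The stems ending in a consonant (binpas → binpasori, marolam → marolamori, vuwiz → vuwizori) add -ori.
The other pattern: stems ending in a vowel insert -ak- after the first vowel.
So vipiwdas → vipiwdasori.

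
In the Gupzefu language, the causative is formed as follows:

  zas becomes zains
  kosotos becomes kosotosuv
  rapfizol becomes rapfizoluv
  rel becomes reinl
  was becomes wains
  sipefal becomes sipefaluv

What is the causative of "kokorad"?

kokoraduv

sipefal and rel both end in -l yet inflect differently (sipefaluv, reinl), so the final letter is not what conditions the rule; the number of vowels is.
"kokorad" has 3 vowels. The stems with 3 vowels (kosotos → kosotosuv, sipefal → sipefaluv, rapfizol → rapfizoluv) add -uv.
So kokorad → kokoraduv.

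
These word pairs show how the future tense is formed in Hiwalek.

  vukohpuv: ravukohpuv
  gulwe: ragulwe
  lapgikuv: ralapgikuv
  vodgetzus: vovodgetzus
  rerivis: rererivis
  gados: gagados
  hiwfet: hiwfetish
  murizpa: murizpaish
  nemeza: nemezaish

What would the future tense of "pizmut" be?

pizmutish

vukohpuv and vodgetzus both have last vowel 'u' yet inflect differently (ravukohpuv, vovodgetzus), so the last vowel is not what conditions the rule; the final letter is.
"pizmut" ends in -t. The one such stem in the data (hiwfet → hiwfetish) adds -ish, so the same rule applies.
The other patterns: stems ending in -e or -v add the prefix ra-; stems ending in -s repeat the first consonant+vowel as a prefix.
So pizmut → pizmutish.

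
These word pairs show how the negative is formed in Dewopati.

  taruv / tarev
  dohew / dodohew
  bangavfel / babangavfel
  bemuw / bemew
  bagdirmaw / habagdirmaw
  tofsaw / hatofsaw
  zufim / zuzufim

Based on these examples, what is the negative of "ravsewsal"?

haravsewsal

bagdirmaw and bemuw both end in -w yet inflect differently (habagdirmaw, bemew), so the final letter is not what conditions the rule; the last vowel is.
"ravsewsal" has last vowel 'a'. The stems whose last vowel is 'a' (bagdirmaw → habagdirmaw, tofsaw → hatofsaw) add the prefix ha-.
So ravsewsal → haravsewsal.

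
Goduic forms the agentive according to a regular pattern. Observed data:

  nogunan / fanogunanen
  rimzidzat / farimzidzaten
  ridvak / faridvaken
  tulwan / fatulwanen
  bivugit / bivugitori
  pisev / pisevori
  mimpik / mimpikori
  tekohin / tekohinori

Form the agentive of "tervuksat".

fatervuksaten

rimzidzat and bivugit both end in -t yet inflect differently (farimzidzaten, bivugitori), so the final letter is not what conditions the rule; the last vowel is.
"tervuksat" has last vowel 'a'. The stems whose last vowel is 'a' (nogunan → fanogunanen, rimzidzat → farimzidzaten, ridvak → faridvaken) add fa- … -en around the stem.
So tervuksat → fatervuksaten.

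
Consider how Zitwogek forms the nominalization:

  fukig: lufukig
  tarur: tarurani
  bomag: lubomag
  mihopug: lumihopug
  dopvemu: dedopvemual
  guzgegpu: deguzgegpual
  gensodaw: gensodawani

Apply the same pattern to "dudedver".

mihopug and tarur both have last vowel 'u' yet inflect differently (lumihopug, tarurani), so the last vowel is not what conditions the rule; the final letter is.
"dudedver" ends in -r. The one such stem in the data (tarur → tarurani) adds -ani, so the same rule applies.
The other patterns: stems ending in -g add the prefix lu-; stems ending in -u add de- … -al around the stem.
So dudedver → dudedverani.

dudedverani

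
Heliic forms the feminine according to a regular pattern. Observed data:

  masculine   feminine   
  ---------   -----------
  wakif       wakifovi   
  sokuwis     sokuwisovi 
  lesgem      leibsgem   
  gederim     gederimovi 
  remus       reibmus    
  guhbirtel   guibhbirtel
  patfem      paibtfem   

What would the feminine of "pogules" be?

sokuwis and remus both end in -s yet inflect differently (sokuwisovi, reibmus), so the final letter is not what conditions the rule; the last vowel is.
"pogules" has last vowel 'e'. The stems whose last vowel is 'e' (lesgem → leibsgem, guhbirtel → guibhbirtel, patfem → paibtfem) insert -ib- after the first vowel.
The other pattern: stems whose last vowel is 'i' add -ovi.
So pogules → poibgules.

poibgules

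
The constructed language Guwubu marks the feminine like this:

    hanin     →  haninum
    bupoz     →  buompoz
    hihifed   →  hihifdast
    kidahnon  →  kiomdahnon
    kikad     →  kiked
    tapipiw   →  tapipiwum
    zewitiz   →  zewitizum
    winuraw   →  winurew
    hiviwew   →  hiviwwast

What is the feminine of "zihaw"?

zihew

tapipiw and winuraw both end in -w yet inflect differently (tapipiwum, winurew), so the final letter is not what conditions the rule; the last vowel is.
"zihaw" has last vowel 'a'. The stems whose last vowel is 'a' (kikad → kiked, winuraw → winurew) change the last vowel to 'e'.
So zihaw → zihew.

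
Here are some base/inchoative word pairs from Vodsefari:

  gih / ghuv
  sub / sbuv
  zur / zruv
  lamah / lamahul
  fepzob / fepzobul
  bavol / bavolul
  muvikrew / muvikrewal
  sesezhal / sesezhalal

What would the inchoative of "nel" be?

nluv

gih and lamah both end in -h yet inflect differently (ghuv, lamahul), so the final letter is not what conditions the rule; the number of vowels is.
"nel" has 1 vowel. The stems with 1 vowel (gih → ghuv, sub → sbuv, zur → zruv) delete the last vowel and add -uv.
The other patterns: stems with 2 vowels add -ul; stems with 3 vowels add -al.
So nel → nluv.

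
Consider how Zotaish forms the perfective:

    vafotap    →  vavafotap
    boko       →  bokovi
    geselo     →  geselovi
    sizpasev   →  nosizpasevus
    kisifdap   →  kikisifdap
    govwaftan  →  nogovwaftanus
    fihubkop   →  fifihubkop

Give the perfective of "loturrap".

loloturrap

fihubkop and boko both have last vowel 'o' yet inflect differently (fifihubkop, bokovi), so the last vowel is not what conditions the rule; the final letter is.
"loturrap" ends in -p. The stems ending in -p (vafotap → vavafotap, fihubkop → fifihubkop, kisifdap → kikisifdap) repeat the first consonant+vowel as a prefix.
So loturrap → loloturrap.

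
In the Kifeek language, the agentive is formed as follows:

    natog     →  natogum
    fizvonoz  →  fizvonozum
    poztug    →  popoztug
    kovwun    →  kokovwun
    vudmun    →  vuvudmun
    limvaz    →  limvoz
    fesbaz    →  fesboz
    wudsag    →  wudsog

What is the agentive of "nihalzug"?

natog and poztug both end in -g yet inflect differently (natogum, popoztug), so the final letter is not what conditions the rule; the last vowel is.
"nihalzug" has last vowel 'u'. The stems whose last vowel is 'u' (poztug → popoztug, kovwun → kokovwun, vudmun → vuvudmun) repeat the first consonant+vowel as a prefix.
So nihalzug → ninihalzug.

ninihalzug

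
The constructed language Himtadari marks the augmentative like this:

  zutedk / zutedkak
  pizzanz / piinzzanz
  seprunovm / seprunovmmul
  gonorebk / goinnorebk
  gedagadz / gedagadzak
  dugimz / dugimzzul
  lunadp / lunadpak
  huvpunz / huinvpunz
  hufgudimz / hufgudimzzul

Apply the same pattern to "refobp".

dugimz and gedagadz both end in -z yet inflect differently (dugimzzul, gedagadzak), so the final letter is not what conditions the rule; the second-to-last letter is.
"refobp" has second-to-last letter 'b'. The one such stem in the data (gonorebk → goinnorebk) inserts -in- after the first vowel (as do huvpunz, pizzanz), so the same rule applies.
So refobp → reinfobp.

reinfobp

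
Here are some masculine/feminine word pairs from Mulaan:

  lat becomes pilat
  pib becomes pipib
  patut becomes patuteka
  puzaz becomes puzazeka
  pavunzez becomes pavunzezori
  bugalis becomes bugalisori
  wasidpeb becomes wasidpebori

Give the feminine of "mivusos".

lat and patut both end in -t yet inflect differently (pilat, patuteka), so the final letter is not what conditions the rule; the number of vowels is.
"mivusos" has 3 vowels. The stems with 3 vowels (pavunzez → pavunzezori, bugalis → bugalisori, wasidpeb → wasidpebori) add -ori.
The other patterns: stems with 1 vowel add the prefix pi-; stems with 2 vowels add -eka.
So mivusos → mivusosori.

mivusosori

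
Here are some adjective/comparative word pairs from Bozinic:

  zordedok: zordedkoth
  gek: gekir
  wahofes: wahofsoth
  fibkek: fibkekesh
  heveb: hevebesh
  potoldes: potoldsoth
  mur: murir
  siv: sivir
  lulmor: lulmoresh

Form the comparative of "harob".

harobesh

"harob" has 2 vowels. The stems with 2 vowels (fibkek → fibkekesh, heveb → hevebesh, lulmor → lulmoresh) add -esh.
The other patterns: stems with 1 vowel add -ir; stems with 3 vowels delete the last vowel and add -oth.
So harob → harobesh.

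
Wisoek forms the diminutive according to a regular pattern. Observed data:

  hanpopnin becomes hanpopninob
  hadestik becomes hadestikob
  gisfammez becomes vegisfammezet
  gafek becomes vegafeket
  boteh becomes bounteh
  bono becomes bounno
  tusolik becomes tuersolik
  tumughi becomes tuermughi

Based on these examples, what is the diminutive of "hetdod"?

hetdodob

"hetdod" begins with h-. The stems beginning with h- (hanpopnin → hanpopninob, hadestik → hadestikob) add -ob.
The other patterns: stems beginning with g- add ve- … -et around the stem; stems beginning with b- insert -un- after the first vowel; stems beginning with t- insert -er- after the first vowel.
So hetdod → hetdodob.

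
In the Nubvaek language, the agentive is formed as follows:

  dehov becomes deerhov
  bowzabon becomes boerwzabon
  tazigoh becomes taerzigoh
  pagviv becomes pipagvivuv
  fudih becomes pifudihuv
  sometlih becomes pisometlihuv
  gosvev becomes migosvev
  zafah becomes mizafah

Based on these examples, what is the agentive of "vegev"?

mivegev

dehov and pagviv both end in -v yet inflect differently (deerhov, pipagvivuv), so the final letter is not what conditions the rule; the last vowel is.
"vegev" has last vowel 'e'. The one such stem in the data (gosvev → migosvev) adds the prefix mi-, so the same rule applies.
So vegev → mivegev.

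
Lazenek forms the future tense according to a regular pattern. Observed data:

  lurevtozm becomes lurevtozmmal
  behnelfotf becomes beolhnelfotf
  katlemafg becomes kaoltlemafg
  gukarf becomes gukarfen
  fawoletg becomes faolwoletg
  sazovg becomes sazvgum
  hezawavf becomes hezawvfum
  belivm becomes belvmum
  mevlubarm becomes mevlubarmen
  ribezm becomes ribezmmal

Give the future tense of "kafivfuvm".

kafivfvmum

ribezm and belivm both end in -m yet inflect differently (ribezmmal, belvmum), so the final letter is not what conditions the rule; the second-to-last letter is.
"kafivfuvm" has second-to-last letter 'v'. The stems whose second-to-last letter is 'v' (sazovg → sazvgum, belivm → belvmum, hezawavf → hezawvfum) delete the last vowel and add -um.
The other patterns: stems whose second-to-last letter is 'z' double the final consonant and add -al; stems whose second-to-last letter is 'r' add -en; stems whose second-to-last letter is 'f' or 't' insert -ol- after the first vowel.
So kafivfuvm → kafivfvmum.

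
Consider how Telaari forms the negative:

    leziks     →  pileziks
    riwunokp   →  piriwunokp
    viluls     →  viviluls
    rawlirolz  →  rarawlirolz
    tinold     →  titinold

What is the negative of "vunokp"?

leziks and viluls both end in -s yet inflect differently (pileziks, viviluls), so the final letter is not what conditions the rule; the second-to-last letter is.
"vunokp" has second-to-last letter 'k'. The stems whose second-to-last letter is 'k' (leziks → pileziks, riwunokp → piriwunokp) add the prefix pi-.
So vunokp → pivunokp.

pivunokp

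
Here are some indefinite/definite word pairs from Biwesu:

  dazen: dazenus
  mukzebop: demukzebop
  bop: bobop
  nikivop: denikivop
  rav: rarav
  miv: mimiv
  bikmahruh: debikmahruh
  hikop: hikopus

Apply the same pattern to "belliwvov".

bop and hikop both end in -p yet inflect differently (bobop, hikopus), so the final letter is not what conditions the rule; the number of vowels is.
"belliwvov" has 3 vowels. The stems with 3 vowels (bikmahruh → debikmahruh, mukzebop → demukzebop, nikivop → denikivop) add the prefix de-.
The other patterns: stems with 1 vowel repeat the first consonant+vowel as a prefix; stems with 2 vowels add -us.
So belliwvov → debelliwvov.

debelliwvov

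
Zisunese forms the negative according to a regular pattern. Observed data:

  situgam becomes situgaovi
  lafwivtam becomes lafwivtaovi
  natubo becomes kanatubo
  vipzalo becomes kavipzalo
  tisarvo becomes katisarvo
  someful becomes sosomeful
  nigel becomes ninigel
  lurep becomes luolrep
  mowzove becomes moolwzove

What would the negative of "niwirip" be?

niolwirip

"niwirip" ends in -p. The one such stem in the data (lurep → luolrep) inserts -ol- after the first vowel (as does mowzove), so the same rule applies.
The other patterns: stems ending in -m drop the final letter and add -ovi; stems ending in -o add the prefix ka-; stems ending in -l repeat the first consonant+vowel as a prefix.
So niwirip → niolwirip.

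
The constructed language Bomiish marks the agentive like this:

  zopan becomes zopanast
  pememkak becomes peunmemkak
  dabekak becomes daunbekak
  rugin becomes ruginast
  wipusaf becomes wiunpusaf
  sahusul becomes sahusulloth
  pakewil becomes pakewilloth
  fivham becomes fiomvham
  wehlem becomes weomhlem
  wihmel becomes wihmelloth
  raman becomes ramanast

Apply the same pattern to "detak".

fivham and raman both have last vowel 'a' yet inflect differently (fiomvham, ramanast), so the last vowel is not what conditions the rule; the final letter is.
"detak" ends in -k. The stems ending in -k (pememkak → peunmemkak, dabekak → daunbekak) insert -un- after the first vowel.
The other patterns: stems ending in -m insert -om- after the first vowel; stems ending in -n add -ast; stems ending in -l double the final consonant and add -oth.
So detak → deuntak.

deuntak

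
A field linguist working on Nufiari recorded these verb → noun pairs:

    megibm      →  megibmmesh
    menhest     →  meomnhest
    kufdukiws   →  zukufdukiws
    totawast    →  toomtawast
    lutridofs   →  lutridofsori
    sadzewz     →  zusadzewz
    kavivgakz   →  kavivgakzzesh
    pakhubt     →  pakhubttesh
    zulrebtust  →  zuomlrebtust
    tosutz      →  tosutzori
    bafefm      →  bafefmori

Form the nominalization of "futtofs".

futtofsori

lutridofs and kufdukiws both end in -s yet inflect differently (lutridofsori, zukufdukiws), so the final letter is not what conditions the rule; the second-to-last letter is.
"futtofs" has second-to-last letter 'f'. The stems whose second-to-last letter is 'f' (lutridofs → lutridofsori, bafefm → bafefmori) add -ori.
The other patterns: stems whose second-to-last letter is 's' insert -om- after the first vowel; stems whose second-to-last letter is 'w' add the prefix zu-; stems whose second-to-last letter is 'b' or 'k' double the final consonant and add -esh.
So futtofs → futtofsori.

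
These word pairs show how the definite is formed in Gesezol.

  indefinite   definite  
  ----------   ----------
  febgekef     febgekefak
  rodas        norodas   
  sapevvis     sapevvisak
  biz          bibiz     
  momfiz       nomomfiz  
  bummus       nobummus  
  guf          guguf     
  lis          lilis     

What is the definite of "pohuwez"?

lis and rodas both end in -s yet inflect differently (lilis, norodas), so the final letter is not what conditions the rule; the number of vowels is.
"pohuwez" has 3 vowels. The stems with 3 vowels (sapevvis → sapevvisak, febgekef → febgekefak) add -ak.
The other patterns: stems with 1 vowel repeat the first consonant+vowel as a prefix; stems with 2 vowels add the prefix no-.
So pohuwez → pohuwezak.

pohuwezak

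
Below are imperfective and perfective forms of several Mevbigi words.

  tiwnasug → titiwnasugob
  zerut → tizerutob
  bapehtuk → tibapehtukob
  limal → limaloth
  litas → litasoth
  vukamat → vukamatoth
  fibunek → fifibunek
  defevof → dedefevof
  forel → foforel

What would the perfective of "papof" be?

zerut and vukamat both end in -t yet inflect differently (tizerutob, vukamatoth), so the final letter is not what conditions the rule; the last vowel is.
"papof" has last vowel 'o'. The one such stem in the data (defevof → dedefevof) repeats the first consonant+vowel as a prefix (as do fibunek, forel), so the same rule applies.
So papof → papapof.

papapof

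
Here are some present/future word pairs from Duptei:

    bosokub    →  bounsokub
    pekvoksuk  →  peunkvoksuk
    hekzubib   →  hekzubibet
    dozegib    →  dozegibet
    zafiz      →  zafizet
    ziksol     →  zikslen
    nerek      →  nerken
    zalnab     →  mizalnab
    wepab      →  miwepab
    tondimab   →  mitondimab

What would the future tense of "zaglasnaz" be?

mizaglasnaz

bosokub and hekzubib both end in -b yet inflect differently (bounsokub, hekzubibet), so the final letter is not what conditions the rule; the last vowel is.
"zaglasnaz" has last vowel 'a'. The stems whose last vowel is 'a' (zalnab → mizalnab, wepab → miwepab, tondimab → mitondimab) add the prefix mi-.
So zaglasnaz → mizaglasnaz.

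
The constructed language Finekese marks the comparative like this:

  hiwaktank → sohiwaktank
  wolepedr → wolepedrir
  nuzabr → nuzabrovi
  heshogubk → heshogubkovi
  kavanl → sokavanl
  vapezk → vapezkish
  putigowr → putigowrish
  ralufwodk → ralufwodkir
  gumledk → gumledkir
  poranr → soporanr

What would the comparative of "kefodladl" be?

putigowr and poranr both end in -r yet inflect differently (putigowrish, soporanr), so the final letter is not what conditions the rule; the second-to-last letter is.
"kefodladl" has second-to-last letter 'd'. The stems whose second-to-last letter is 'd' (gumledk → gumledkir, wolepedr → wolepedrir, ralufwodk → ralufwodkir) add -ir.
So kefodladl → kefodladlir.

kefodladlir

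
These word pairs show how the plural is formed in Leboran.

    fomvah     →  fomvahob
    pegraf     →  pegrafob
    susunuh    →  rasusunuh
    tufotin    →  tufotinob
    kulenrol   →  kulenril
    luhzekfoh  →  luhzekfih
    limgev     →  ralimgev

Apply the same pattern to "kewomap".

kewomapob

luhzekfoh and susunuh both end in -h yet inflect differently (luhzekfih, rasusunuh), so the final letter is not what conditions the rule; the last vowel is.
"kewomap" has last vowel 'a'. The stems whose last vowel is 'a' (pegraf → pegrafob, fomvah → fomvahob) add -ob.
So kewomap → kewomapob.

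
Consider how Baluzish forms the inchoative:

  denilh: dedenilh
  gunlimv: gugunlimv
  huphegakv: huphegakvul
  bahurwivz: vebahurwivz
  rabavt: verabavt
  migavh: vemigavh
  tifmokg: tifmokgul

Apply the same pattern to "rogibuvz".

migavh and denilh both end in -h yet inflect differently (vemigavh, dedenilh), so the final letter is not what conditions the rule; the second-to-last letter is.
"rogibuvz" has second-to-last letter 'v'. The stems whose second-to-last letter is 'v' (bahurwivz → vebahurwivz, rabavt → verabavt, migavh → vemigavh) add the prefix ve-.
So rogibuvz → verogibuvz.

verogibuvz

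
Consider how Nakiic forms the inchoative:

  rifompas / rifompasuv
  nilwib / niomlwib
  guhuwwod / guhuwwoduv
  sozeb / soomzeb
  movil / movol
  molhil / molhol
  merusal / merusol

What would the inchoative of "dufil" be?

"dufil" ends in -l. The stems ending in -l (molhil → molhol, merusal → merusol, movil → movol) change the last vowel to 'o'.
So dufil → dufol.

dufol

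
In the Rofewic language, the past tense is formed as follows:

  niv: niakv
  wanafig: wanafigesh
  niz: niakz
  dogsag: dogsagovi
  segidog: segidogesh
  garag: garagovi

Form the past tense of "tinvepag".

tinvepagesh

garag and wanafig both end in -g yet inflect differently (garagovi, wanafigesh), so the final letter is not what conditions the rule; the number of vowels is.
"tinvepag" has 3 vowels. The stems with 3 vowels (wanafig → wanafigesh, segidog → segidogesh) add -esh.
So tinvepag → tinvepagesh.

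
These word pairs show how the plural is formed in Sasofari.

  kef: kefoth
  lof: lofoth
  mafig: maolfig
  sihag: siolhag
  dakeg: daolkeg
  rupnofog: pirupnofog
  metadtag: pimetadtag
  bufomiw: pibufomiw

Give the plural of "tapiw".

mafig and rupnofog both end in -g yet inflect differently (maolfig, pirupnofog), so the final letter is not what conditions the rule; the number of vowels is.
"tapiw" has 2 vowels. The stems with 2 vowels (mafig → maolfig, sihag → siolhag, dakeg → daolkeg) insert -ol- after the first vowel.
So tapiw → taolpiw.

taolpiw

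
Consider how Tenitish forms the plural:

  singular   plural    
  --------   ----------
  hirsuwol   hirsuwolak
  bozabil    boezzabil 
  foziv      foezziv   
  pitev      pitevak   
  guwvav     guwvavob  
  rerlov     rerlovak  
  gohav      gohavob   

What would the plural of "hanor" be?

hanorak

foziv and gohav both end in -v yet inflect differently (foezziv, gohavob), so the final letter is not what conditions the rule; the last vowel is.
"hanor" has last vowel 'o'. The stems whose last vowel is 'o' (rerlov → rerlovak, hirsuwol → hirsuwolak) add -ak.
So hanor → hanorak.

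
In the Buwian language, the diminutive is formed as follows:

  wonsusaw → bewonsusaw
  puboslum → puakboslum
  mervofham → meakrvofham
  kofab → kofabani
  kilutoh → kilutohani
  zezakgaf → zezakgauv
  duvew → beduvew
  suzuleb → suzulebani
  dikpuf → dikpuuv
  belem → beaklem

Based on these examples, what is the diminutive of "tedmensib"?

zezakgaf and wonsusaw both have last vowel 'a' yet inflect differently (zezakgauv, bewonsusaw), so the last vowel is not what conditions the rule; the final letter is.
"tedmensib" ends in -b. The stems ending in -b (suzuleb → suzulebani, kofab → kofabani) add -ani.
The other patterns: stems ending in -f drop the final letter and add -uv; stems ending in -w add the prefix be-; stems ending in -m insert -ak- after the first vowel.
So tedmensib → tedmensibani.

tedmensibani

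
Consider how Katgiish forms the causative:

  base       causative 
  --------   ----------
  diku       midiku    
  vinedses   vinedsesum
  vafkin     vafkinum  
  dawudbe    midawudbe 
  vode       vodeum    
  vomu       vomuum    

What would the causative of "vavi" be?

vomu and diku both end in -u yet inflect differently (vomuum, midiku), so the final letter is not what conditions the rule; the first letter is.
"vavi" begins with v-. The stems beginning with v- (vode → vodeum, vomu → vomuum, vinedses → vinedsesum) add -um.
So vavi → vavium.

vavium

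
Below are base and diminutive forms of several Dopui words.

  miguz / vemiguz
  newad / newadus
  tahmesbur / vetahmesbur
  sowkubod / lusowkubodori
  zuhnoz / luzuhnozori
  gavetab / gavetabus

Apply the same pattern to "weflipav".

weflipavus

"weflipav" has last vowel 'a'. The stems whose last vowel is 'a' (gavetab → gavetabus, newad → newadus) add -us.
The other patterns: stems whose last vowel is 'u' add the prefix ve-; stems whose last vowel is 'o' add lu- … -ori around the stem.
So weflipav → weflipavus.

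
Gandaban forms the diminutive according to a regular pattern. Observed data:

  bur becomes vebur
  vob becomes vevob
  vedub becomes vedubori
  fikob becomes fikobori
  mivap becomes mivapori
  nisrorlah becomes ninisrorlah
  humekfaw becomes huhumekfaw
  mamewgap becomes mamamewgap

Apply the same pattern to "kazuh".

kazuhori

vob and vedub both end in -b yet inflect differently (vevob, vedubori), so the final letter is not what conditions the rule; the number of vowels is.
"kazuh" has 2 vowels. The stems with 2 vowels (vedub → vedubori, fikob → fikobori, mivap → mivapori) add -ori.
The other patterns: stems with 1 vowel add the prefix ve-; stems with 3 vowels repeat the first consonant+vowel as a prefix.
So kazuh → kazuhori.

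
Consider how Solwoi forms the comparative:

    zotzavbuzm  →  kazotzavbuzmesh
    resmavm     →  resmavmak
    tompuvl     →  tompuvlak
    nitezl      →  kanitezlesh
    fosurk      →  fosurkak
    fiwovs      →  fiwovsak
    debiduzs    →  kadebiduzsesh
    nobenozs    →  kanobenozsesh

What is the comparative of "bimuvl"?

bimuvlak

zotzavbuzm and resmavm both end in -m yet inflect differently (kazotzavbuzmesh, resmavmak), so the final letter is not what conditions the rule; the second-to-last letter is.
"bimuvl" has second-to-last letter 'v'. The stems whose second-to-last letter is 'v' (resmavm → resmavmak, fiwovs → fiwovsak, tompuvl → tompuvlak) add -ak.
So bimuvl → bimuvlak.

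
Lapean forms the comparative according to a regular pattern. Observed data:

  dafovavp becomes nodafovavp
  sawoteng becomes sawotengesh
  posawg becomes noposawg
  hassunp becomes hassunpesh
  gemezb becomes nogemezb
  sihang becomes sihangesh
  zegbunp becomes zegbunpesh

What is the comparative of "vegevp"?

novegevp

"vegevp" has second-to-last letter 'v'. The one such stem in the data (dafovavp → nodafovavp) adds the prefix no-, so the same rule applies.
So vegevp → novegevp.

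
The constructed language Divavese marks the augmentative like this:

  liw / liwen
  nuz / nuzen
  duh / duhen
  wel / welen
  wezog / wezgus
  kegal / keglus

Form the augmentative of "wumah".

wumhus

wel and kegal both end in -l yet inflect differently (welen, keglus), so the final letter is not what conditions the rule; the number of vowels is.
"wumah" has 2 vowels. The stems with 2 vowels (wezog → wezgus, kegal → keglus) delete the last vowel and add -us.
The other pattern: stems with 1 vowel add -en.
So wumah → wumhus.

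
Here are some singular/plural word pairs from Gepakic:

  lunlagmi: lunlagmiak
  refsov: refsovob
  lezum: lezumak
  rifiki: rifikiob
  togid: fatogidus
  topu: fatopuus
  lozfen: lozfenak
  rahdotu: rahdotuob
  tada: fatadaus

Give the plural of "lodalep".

lodalepak

"lodalep" begins with l-. The stems beginning with l- (lunlagmi → lunlagmiak, lezum → lezumak, lozfen → lozfenak) add -ak.
So lodalep → lodalepak.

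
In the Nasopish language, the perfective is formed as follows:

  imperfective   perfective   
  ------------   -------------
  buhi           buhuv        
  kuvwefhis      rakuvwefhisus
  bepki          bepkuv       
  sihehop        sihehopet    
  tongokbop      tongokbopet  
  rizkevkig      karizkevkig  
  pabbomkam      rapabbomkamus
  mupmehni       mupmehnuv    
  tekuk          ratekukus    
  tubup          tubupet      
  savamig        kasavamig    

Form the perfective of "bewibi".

bewibuv

rizkevkig and buhi both have last vowel 'i' yet inflect differently (karizkevkig, buhuv), so the last vowel is not what conditions the rule; the final letter is.
"bewibi" ends in -i. The stems ending in -i (buhi → buhuv, mupmehni → mupmehnuv, bepki → bepkuv) drop the final letter and add -uv.
The other patterns: stems ending in -g add the prefix ka-; stems ending in -p add -et; stems ending in -k, -m or -s add ra- … -us around the stem.
So bewibi → bewibuv.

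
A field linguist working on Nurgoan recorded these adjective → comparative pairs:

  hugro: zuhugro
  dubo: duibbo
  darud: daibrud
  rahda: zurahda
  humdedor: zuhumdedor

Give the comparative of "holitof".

zuholitof

dubo and hugro both end in -o yet inflect differently (duibbo, zuhugro), so the final letter is not what conditions the rule; the first letter is.
"holitof" begins with h-. The stems beginning with h- (humdedor → zuhumdedor, hugro → zuhugro) add the prefix zu-.
So holitof → zuholitof.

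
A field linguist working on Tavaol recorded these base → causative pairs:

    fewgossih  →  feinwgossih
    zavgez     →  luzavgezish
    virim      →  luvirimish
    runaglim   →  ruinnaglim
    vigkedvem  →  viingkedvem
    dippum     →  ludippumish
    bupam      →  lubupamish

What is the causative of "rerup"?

lurerupish

dippum and vigkedvem both end in -m yet inflect differently (ludippumish, viingkedvem), so the final letter is not what conditions the rule; the number of vowels is.
"rerup" has 2 vowels. The stems with 2 vowels (dippum → ludippumish, zavgez → luzavgezish, bupam → lubupamish) add lu- … -ish around the stem.
The other pattern: stems with 3 vowels insert -in- after the first vowel.
So rerup → lurerupish.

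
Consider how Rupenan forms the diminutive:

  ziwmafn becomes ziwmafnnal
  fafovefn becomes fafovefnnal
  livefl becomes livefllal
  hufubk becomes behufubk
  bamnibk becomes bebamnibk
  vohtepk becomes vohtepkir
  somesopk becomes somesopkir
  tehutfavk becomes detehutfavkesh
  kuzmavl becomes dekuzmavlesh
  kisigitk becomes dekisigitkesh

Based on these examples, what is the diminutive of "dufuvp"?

dedufuvpesh

hufubk and vohtepk both end in -k yet inflect differently (behufubk, vohtepkir), so the final letter is not what conditions the rule; the second-to-last letter is.
"dufuvp" has second-to-last letter 'v'. The stems whose second-to-last letter is 'v' (tehutfavk → detehutfavkesh, kuzmavl → dekuzmavlesh) add de- … -esh around the stem.
So dufuvp → dedufuvpesh.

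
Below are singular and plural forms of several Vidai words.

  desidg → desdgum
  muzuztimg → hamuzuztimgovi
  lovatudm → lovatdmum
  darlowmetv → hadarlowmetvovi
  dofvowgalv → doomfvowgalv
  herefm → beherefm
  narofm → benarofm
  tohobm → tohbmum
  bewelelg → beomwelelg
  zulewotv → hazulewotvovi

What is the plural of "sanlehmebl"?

sanlehmblum

bewelelg and muzuztimg both end in -g yet inflect differently (beomwelelg, hamuzuztimgovi), so the final letter is not what conditions the rule; the second-to-last letter is.
"sanlehmebl" has second-to-last letter 'b'. The one such stem in the data (tohobm → tohbmum) deletes the last vowel and adds -um (as do lovatudm, desidg), so the same rule applies.
So sanlehmebl → sanlehmblum.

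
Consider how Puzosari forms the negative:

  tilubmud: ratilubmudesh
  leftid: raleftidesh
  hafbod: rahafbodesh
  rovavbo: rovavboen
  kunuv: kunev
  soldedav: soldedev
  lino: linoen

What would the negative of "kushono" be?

lino and hafbod both have last vowel 'o' yet inflect differently (linoen, rahafbodesh), so the last vowel is not what conditions the rule; the final letter is.
"kushono" ends in -o. The stems ending in -o (lino → linoen, rovavbo → rovavboen) add -en.
So kushono → kushonoen.

kushonoen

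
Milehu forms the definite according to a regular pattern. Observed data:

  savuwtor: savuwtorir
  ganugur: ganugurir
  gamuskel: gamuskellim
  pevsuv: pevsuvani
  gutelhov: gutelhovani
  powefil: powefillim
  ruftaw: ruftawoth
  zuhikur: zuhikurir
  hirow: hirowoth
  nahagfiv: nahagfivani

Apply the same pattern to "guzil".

guzillim

savuwtor and gutelhov both have last vowel 'o' yet inflect differently (savuwtorir, gutelhovani), so the last vowel is not what conditions the rule; the final letter is.
"guzil" ends in -l. The stems ending in -l (powefil → powefillim, gamuskel → gamuskellim) double the final consonant and add -im.
The other patterns: stems ending in -r add -ir; stems ending in -v add -ani; stems ending in -w add -oth.
So guzil → guzillim.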